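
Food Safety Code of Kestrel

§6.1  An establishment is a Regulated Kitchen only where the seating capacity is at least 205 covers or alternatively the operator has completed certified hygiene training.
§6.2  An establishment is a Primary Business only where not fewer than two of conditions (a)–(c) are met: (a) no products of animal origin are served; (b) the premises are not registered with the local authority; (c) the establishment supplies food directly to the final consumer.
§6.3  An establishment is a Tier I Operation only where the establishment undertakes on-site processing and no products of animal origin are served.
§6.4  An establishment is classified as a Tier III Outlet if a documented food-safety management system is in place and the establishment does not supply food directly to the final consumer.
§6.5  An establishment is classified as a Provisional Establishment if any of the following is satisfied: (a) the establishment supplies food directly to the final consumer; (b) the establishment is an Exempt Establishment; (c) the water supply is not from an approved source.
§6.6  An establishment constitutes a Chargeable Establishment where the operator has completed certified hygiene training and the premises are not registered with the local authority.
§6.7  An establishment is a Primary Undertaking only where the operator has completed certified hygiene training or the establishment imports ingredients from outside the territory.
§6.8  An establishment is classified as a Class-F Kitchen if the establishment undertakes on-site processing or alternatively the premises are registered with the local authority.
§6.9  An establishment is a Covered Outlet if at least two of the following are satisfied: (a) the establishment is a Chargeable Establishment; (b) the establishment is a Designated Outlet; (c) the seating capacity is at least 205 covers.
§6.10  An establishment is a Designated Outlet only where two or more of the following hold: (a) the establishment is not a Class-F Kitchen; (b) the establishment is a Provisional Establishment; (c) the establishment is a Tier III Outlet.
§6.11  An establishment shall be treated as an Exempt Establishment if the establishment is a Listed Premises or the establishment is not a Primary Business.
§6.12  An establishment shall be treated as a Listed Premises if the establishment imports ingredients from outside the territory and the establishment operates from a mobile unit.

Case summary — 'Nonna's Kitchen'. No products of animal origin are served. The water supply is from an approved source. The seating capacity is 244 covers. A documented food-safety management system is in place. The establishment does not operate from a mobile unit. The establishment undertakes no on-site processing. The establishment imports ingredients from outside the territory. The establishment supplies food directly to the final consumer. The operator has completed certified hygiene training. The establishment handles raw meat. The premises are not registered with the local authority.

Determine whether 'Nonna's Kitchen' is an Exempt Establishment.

No

§6.12 — Listed Premises: [the establishment imports ingredients from outside the territory? yes] AND [the establishment operates from a mobile unit? no] → not satisfied.
§6.2 — Primary Business: no products of animal origin are served? yes; the premises are not registered with the local authority? yes; the establishment supplies food directly to the final consumer? yes — 3 of 3 hold (need ≥2) → satisfied.
§6.11 — Exempt Establishment: [Listed Premises (§6.12)? no] OR [not a Primary Business (§6.2)? no] → not satisfied.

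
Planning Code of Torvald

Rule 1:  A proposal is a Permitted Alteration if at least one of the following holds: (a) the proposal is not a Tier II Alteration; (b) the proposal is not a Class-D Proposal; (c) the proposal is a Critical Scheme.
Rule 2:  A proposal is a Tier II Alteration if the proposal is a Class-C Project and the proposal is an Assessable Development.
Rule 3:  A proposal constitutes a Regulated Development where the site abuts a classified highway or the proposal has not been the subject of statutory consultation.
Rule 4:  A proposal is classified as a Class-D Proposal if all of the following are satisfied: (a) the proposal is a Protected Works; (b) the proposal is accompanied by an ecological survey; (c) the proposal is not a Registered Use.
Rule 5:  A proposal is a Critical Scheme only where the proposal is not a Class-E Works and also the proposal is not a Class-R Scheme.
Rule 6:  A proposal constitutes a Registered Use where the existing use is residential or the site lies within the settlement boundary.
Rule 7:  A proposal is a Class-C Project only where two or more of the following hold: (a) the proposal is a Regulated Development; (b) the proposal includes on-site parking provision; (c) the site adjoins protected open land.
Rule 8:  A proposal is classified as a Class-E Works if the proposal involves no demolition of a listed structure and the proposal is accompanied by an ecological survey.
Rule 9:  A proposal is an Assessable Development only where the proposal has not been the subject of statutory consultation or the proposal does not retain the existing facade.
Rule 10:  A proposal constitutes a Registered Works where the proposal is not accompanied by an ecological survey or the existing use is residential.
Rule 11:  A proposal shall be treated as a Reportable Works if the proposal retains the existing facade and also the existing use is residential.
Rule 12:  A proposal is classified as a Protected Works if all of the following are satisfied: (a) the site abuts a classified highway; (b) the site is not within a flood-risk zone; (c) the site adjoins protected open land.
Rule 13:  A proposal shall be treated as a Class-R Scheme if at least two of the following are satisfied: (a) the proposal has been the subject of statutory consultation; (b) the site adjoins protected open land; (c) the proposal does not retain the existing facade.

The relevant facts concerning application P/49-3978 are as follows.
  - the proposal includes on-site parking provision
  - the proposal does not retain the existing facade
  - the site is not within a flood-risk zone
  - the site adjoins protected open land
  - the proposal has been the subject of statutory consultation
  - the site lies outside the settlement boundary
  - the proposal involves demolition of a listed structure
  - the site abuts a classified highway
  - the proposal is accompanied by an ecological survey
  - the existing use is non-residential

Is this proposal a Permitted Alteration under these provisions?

Under rule 3: the site abuts a classified highway? yes; or the proposal has not been the subject of statutory consultation? no. So the proposal is a Regulated Development.
Under rule 7: Regulated Development (rule 3)? yes; the proposal includes on-site parking provision? yes; the site adjoins protected open land? yes — 3 of 3 hold (need ≥2) → satisfied.
Under rule 9: the proposal has not been the subject of statutory consultation? no; or the proposal does not retain the existing facade? yes. So the proposal is an Assessable Development.
Under rule 2: Class-C Project (rule 7)? yes; and Assessable Development (rule 9)? yes. So the proposal is a Tier II Alteration.
Under rule 12: the site abuts a classified highway? yes; and the site is not within a flood-risk zone? yes; and the site adjoins protected open land? yes. So the proposal is a Protected Works.
Under rule 6: the existing use is residential? no; or the site lies within the settlement boundary? no. So the proposal is not a Registered Use.
Under rule 4: Protected Works (rule 12)? yes; and the proposal is accompanied by an ecological survey? yes; and not a Registered Use (rule 6)? yes. So the proposal is a Class-D Proposal.
Under rule 8: the proposal involves no demolition of a listed structure? no; and the proposal is accompanied by an ecological survey? yes. So the proposal is not a Class-E Works.
Under rule 13: the proposal has been the subject of statutory consultation? yes; the site adjoins protected open land? yes; the proposal does not retain the existing facade? yes — 3 of 3 hold (need ≥2) → satisfied.
Under rule 5: not a Class-E Works (rule 8)? yes; and not a Class-R Scheme (rule 13)? no. So the proposal is not a Critical Scheme.
Under rule 1: not a Tier II Alteration (rule 2)? no; or not a Class-D Proposal (rule 4)? no; or Critical Scheme (rule 5)? no. So the proposal is not a Permitted Alteration.

No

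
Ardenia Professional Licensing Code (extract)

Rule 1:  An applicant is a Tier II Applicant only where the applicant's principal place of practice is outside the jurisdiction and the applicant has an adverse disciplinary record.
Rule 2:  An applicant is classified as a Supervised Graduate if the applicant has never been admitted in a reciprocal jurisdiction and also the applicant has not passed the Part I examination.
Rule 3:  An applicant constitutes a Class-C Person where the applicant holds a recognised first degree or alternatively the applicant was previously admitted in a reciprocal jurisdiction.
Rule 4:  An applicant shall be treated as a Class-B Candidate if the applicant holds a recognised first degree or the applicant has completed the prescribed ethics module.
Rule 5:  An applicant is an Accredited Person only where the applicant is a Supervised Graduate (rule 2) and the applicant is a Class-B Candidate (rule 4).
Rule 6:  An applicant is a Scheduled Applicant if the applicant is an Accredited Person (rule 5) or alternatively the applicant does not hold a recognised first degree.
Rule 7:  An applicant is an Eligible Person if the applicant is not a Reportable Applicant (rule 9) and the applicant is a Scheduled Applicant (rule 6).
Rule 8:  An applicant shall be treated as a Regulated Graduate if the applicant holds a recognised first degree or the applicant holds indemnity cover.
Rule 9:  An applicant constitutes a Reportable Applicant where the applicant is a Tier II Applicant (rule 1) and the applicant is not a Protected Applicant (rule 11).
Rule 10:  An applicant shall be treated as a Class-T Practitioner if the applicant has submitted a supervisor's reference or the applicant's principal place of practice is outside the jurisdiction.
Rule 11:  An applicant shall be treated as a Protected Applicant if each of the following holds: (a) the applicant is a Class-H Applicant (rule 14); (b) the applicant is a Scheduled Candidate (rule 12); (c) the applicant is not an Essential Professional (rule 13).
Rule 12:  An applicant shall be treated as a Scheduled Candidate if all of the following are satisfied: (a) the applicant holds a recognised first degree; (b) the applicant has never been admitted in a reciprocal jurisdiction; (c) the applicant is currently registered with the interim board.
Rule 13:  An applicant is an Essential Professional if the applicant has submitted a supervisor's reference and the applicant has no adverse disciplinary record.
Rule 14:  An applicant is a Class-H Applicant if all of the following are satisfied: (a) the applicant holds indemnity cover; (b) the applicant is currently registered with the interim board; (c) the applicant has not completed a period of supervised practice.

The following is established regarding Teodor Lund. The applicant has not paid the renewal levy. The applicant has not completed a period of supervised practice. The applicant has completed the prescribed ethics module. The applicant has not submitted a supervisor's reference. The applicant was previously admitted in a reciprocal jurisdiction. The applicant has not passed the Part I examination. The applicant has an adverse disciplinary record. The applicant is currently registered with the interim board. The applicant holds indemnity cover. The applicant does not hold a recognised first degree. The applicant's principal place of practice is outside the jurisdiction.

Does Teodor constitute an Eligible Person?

rule 1 — Tier II Applicant: [the applicant's principal place of practice is outside the jurisdiction? yes] AND [the applicant has an adverse disciplinary record? yes] → satisfied.
rule 14 — Class-H Applicant: [the applicant holds indemnity cover? yes] AND [the applicant is currently registered with the interim board? yes] AND [the applicant has not completed a period of supervised practice? yes] → satisfied.
rule 12 — Scheduled Candidate: [the applicant holds a recognised first degree? no] AND [the applicant has never been admitted in a reciprocal jurisdiction? no] AND [the applicant is currently registered with the interim board? yes] → not satisfied.
rule 13 — Essential Professional: [the applicant has submitted a supervisor's reference? no] AND [the applicant has no adverse disciplinary record? no] → not satisfied.
rule 11 — Protected Applicant: [Class-H Applicant (rule 14)? yes] AND [Scheduled Candidate (rule 12)? no] AND [not an Essential Professional (rule 13)? yes] → not satisfied.
rule 9 — Reportable Applicant: [Tier II Applicant (rule 1)? yes] AND [not a Protected Applicant (rule 11)? yes] → satisfied.
rule 2 — Supervised Graduate: [the applicant has never been admitted in a reciprocal jurisdiction? no] AND [the applicant has not passed the Part I examination? yes] → not satisfied.
rule 4 — Class-B Candidate: [the applicant holds a recognised first degree? no] OR [the applicant has completed the prescribed ethics module? yes] → satisfied.
rule 5 — Accredited Person: [Supervised Graduate (rule 2)? no] AND [Class-B Candidate (rule 4)? yes] → not satisfied.
rule 6 — Scheduled Applicant: [Accredited Person (rule 5)? no] OR [the applicant does not hold a recognised first degree? yes] → satisfied.
rule 7 — Eligible Person: [not a Reportable Applicant (rule 9)? no] AND [Scheduled Applicant (rule 6)? yes] → not satisfied.

No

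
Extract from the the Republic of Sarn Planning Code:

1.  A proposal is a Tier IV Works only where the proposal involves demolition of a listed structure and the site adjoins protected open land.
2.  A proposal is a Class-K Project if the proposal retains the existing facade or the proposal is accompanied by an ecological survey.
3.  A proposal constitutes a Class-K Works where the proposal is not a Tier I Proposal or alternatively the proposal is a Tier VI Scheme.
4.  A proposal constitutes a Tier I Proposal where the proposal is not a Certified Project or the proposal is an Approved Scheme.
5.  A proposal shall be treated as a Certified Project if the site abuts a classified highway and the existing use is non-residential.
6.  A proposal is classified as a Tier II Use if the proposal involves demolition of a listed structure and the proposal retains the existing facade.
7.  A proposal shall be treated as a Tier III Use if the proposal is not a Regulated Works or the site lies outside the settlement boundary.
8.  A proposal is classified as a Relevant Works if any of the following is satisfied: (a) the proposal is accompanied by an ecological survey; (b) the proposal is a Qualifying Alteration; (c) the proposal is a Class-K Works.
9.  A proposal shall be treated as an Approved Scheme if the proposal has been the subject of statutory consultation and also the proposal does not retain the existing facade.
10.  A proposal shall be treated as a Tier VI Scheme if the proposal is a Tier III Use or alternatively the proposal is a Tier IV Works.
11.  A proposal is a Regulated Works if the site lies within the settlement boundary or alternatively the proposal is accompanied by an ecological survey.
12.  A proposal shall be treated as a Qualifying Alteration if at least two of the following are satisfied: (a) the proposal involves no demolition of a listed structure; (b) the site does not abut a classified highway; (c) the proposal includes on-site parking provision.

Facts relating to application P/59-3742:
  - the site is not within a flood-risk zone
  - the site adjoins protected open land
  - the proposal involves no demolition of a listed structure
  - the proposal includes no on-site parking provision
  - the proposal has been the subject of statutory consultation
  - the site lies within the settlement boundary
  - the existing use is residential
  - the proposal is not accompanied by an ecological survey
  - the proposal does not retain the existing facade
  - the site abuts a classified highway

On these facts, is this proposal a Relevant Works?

paragraph 12 — Qualifying Alteration: the proposal involves no demolition of a listed structure? yes; the site does not abut a classified highway? no; the proposal includes on-site parking provision? no — 1 of 3 hold (need ≥2) → not satisfied.
paragraph 5 — Certified Project: [the site abuts a classified highway? yes] AND [the existing use is non-residential? no] → not satisfied.
paragraph 9 — Approved Scheme: [the proposal has been the subject of statutory consultation? yes] AND [the proposal does not retain the existing facade? yes] → satisfied.
paragraph 4 — Tier I Proposal: [not a Certified Project (paragraph 5)? yes] OR [Approved Scheme (paragraph 9)? yes] → satisfied.
paragraph 11 — Regulated Works: [the site lies within the settlement boundary? yes] OR [the proposal is accompanied by an ecological survey? no] → satisfied.
paragraph 7 — Tier III Use: [not a Regulated Works (paragraph 11)? no] OR [the site lies outside the settlement boundary? no] → not satisfied.
paragraph 1 — Tier IV Works: [the proposal involves demolition of a listed structure? no] AND [the site adjoins protected open land? yes] → not satisfied.
paragraph 10 — Tier VI Scheme: [Tier III Use (paragraph 7)? no] OR [Tier IV Works (paragraph 1)? no] → not satisfied.
paragraph 3 — Class-K Works: [not a Tier I Proposal (paragraph 4)? no] OR [Tier VI Scheme (paragraph 10)? no] → not satisfied.
paragraph 8 — Relevant Works: [the proposal is accompanied by an ecological survey? no] OR [Qualifying Alteration (paragraph 12)? no] OR [Class-K Works (paragraph 3)? no] → not satisfied.

No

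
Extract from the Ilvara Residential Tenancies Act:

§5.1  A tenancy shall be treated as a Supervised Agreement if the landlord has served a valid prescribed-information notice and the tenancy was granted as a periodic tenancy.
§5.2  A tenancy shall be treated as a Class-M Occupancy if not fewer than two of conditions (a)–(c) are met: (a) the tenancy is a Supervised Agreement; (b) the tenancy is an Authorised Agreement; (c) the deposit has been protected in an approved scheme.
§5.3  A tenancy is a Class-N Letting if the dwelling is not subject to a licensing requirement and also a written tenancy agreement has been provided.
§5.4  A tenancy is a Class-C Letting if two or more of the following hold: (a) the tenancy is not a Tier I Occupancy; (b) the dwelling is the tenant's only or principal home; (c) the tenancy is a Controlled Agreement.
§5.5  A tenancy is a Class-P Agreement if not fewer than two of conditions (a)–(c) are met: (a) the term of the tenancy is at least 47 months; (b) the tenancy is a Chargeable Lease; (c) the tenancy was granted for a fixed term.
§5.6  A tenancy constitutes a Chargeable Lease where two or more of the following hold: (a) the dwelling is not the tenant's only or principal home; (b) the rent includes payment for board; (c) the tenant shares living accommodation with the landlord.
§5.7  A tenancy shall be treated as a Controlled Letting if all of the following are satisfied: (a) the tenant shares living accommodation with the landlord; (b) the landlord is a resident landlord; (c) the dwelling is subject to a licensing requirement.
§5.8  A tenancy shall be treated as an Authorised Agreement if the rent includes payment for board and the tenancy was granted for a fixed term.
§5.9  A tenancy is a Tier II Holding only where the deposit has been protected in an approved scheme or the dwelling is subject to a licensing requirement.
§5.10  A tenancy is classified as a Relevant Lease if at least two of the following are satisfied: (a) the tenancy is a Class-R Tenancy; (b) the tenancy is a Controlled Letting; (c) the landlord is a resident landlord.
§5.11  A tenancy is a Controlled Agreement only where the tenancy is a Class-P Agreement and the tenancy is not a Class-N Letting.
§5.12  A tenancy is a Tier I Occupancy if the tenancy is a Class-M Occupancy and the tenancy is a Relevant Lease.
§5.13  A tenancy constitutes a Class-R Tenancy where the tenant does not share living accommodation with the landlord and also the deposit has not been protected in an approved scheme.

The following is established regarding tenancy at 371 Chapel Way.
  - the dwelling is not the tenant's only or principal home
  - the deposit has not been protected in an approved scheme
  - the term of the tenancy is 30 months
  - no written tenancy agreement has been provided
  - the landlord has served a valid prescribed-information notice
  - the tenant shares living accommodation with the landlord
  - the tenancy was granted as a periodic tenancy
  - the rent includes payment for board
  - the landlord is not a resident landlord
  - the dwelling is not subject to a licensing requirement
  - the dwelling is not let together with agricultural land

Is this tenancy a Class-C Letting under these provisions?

§5.1 — Supervised Agreement: [the landlord has served a valid prescribed-information notice? yes] AND [the tenancy was granted as a periodic tenancy? yes] → satisfied.
§5.8 — Authorised Agreement: [the rent includes payment for board? yes] AND [the tenancy was granted for a fixed term? no] → not satisfied.
§5.2 — Class-M Occupancy: Supervised Agreement (§5.1)? yes; Authorised Agreement (§5.8)? no; the deposit has been protected in an approved scheme? no — 1 of 3 hold (need ≥2) → not satisfied.
§5.13 — Class-R Tenancy: [the tenant does not share living accommodation with the landlord? no] AND [the deposit has not been protected in an approved scheme? yes] → not satisfied.
§5.7 — Controlled Letting: [the tenant shares living accommodation with the landlord? yes] AND [the landlord is a resident landlord? no] AND [the dwelling is subject to a licensing requirement? no] → not satisfied.
§5.10 — Relevant Lease: Class-R Tenancy (§5.13)? no; Controlled Letting (§5.7)? no; the landlord is a resident landlord? no — 0 of 3 hold (need ≥2) → not satisfied.
§5.12 — Tier I Occupancy: [Class-M Occupancy (§5.2)? no] AND [Relevant Lease (§5.10)? no] → not satisfied.
§5.6 — Chargeable Lease: the dwelling is not the tenant's only or principal home? yes; the rent includes payment for board? yes; the tenant shares living accommodation with the landlord? yes — 3 of 3 hold (need ≥2) → satisfied.
§5.5 — Class-P Agreement: term of the tenancy: 30 months ≥ 47 months? no; Chargeable Lease (§5.6)? yes; the tenancy was granted for a fixed term? no — 1 of 3 hold (need ≥2) → not satisfied.
§5.3 — Class-N Letting: [the dwelling is not subject to a licensing requirement? yes] AND [a written tenancy agreement has been provided? no] → not satisfied.
§5.11 — Controlled Agreement: [Class-P Agreement (§5.5)? no] AND [not a Class-N Letting (§5.3)? yes] → not satisfied.
§5.4 — Class-C Letting: not a Tier I Occupancy (§5.12)? yes; the dwelling is the tenant's only or principal home? no; Controlled Agreement (§5.11)? no — 1 of 3 hold (need ≥2) → not satisfied.

No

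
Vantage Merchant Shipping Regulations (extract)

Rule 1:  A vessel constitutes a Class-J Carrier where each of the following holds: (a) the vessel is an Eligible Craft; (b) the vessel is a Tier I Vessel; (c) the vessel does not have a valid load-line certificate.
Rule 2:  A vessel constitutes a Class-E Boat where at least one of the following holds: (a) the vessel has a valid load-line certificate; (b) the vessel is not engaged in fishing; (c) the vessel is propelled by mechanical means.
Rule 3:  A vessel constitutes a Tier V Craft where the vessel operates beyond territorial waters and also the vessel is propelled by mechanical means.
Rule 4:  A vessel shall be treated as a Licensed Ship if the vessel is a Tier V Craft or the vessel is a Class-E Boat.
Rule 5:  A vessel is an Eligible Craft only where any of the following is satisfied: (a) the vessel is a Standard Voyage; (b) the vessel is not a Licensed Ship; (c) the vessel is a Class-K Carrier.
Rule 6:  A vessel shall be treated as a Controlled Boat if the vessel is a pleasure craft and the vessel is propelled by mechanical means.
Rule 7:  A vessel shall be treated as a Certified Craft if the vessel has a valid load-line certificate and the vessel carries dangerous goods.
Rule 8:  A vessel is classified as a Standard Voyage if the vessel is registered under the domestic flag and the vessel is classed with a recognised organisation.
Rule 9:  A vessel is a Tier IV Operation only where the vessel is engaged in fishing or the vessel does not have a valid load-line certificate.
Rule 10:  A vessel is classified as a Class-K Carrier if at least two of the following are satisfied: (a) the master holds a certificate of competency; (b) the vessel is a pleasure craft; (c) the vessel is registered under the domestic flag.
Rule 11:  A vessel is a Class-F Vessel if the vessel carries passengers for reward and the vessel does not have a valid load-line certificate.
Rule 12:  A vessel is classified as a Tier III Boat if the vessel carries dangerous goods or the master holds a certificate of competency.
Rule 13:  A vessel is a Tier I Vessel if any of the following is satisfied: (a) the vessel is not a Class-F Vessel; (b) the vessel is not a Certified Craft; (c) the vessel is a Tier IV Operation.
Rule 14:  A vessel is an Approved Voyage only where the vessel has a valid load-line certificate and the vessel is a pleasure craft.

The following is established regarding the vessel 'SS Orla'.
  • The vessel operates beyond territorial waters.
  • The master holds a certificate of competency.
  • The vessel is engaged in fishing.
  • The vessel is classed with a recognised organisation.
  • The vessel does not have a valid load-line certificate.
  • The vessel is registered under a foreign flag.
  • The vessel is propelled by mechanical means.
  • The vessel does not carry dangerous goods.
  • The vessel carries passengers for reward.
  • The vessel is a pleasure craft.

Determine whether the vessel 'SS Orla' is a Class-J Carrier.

Yes

rule 8 — Standard Voyage: [the vessel is registered under the domestic flag? no] AND [the vessel is classed with a recognised organisation? yes] → not satisfied.
rule 3 — Tier V Craft: [the vessel operates beyond territorial waters? yes] AND [the vessel is propelled by mechanical means? yes] → satisfied.
rule 2 — Class-E Boat: [the vessel has a valid load-line certificate? no] OR [the vessel is not engaged in fishing? no] OR [the vessel is propelled by mechanical means? yes] → satisfied.
rule 4 — Licensed Ship: [Tier V Craft (rule 3)? yes] OR [Class-E Boat (rule 2)? yes] → satisfied.
rule 10 — Class-K Carrier: the master holds a certificate of competency? yes; the vessel is a pleasure craft? yes; the vessel is registered under the domestic flag? no — 2 of 3 hold (need ≥2) → satisfied.
rule 5 — Eligible Craft: [Standard Voyage (rule 8)? no] OR [not a Licensed Ship (rule 4)? no] OR [Class-K Carrier (rule 10)? yes] → satisfied.
rule 11 — Class-F Vessel: [the vessel carries passengers for reward? yes] AND [the vessel does not have a valid load-line certificate? yes] → satisfied.
rule 7 — Certified Craft: [the vessel has a valid load-line certificate? no] AND [the vessel carries dangerous goods? no] → not satisfied.
rule 9 — Tier IV Operation: [the vessel is engaged in fishing? yes] OR [the vessel does not have a valid load-line certificate? yes] → satisfied.
rule 13 — Tier I Vessel: [not a Class-F Vessel (rule 11)? no] OR [not a Certified Craft (rule 7)? yes] OR [Tier IV Operation (rule 9)? yes] → satisfied.
rule 1 — Class-J Carrier: [Eligible Craft (rule 5)? yes] AND [Tier I Vessel (rule 13)? yes] AND [the vessel does not have a valid load-line certificate? yes] → satisfied.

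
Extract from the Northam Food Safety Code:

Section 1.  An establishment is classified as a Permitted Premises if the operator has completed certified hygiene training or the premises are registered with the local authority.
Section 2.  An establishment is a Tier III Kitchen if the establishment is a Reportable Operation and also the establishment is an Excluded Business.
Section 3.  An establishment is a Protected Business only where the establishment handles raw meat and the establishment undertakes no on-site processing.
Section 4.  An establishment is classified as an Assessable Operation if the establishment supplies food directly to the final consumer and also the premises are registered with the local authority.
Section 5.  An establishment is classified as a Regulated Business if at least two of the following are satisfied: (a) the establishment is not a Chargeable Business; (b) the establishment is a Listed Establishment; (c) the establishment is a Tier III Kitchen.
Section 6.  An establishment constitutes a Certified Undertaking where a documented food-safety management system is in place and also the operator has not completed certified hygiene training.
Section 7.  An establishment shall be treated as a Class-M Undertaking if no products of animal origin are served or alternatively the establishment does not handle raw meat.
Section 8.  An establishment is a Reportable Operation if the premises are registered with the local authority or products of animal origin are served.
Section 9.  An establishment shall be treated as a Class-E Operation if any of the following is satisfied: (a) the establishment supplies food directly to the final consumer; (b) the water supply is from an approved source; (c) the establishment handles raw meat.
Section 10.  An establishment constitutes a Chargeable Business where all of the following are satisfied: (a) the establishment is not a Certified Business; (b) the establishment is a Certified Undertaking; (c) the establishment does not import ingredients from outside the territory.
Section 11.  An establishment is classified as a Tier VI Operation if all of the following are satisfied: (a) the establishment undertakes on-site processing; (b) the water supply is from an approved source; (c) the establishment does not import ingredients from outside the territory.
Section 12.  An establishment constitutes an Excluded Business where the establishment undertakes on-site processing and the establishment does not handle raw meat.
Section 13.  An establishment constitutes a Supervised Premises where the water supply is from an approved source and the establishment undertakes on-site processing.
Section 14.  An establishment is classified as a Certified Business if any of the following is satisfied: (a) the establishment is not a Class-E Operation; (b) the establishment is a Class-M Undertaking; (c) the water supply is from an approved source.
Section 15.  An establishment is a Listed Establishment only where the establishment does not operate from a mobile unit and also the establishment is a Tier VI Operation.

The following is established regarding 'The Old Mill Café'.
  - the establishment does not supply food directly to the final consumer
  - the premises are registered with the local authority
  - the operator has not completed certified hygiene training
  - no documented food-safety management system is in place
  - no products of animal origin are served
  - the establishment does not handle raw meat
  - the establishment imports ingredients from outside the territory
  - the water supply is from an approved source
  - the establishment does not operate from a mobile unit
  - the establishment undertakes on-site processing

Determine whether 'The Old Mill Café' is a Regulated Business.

section 9 — Class-E Operation: [the establishment supplies food directly to the final consumer? no] OR [the water supply is from an approved source? yes] OR [the establishment handles raw meat? no] → satisfied.
section 7 — Class-M Undertaking: [no products of animal origin are served? yes] OR [the establishment does not handle raw meat? yes] → satisfied.
section 14 — Certified Business: [not a Class-E Operation (section 9)? no] OR [Class-M Undertaking (section 7)? yes] OR [the water supply is from an approved source? yes] → satisfied.
section 6 — Certified Undertaking: [a documented food-safety management system is in place? no] AND [the operator has not completed certified hygiene training? yes] → not satisfied.
section 10 — Chargeable Business: [not a Certified Business (section 14)? no] AND [Certified Undertaking (section 6)? no] AND [the establishment does not import ingredients from outside the territory? no] → not satisfied.
section 11 — Tier VI Operation: [the establishment undertakes on-site processing? yes] AND [the water supply is from an approved source? yes] AND [the establishment does not import ingredients from outside the territory? no] → not satisfied.
section 15 — Listed Establishment: [the establishment does not operate from a mobile unit? yes] AND [Tier VI Operation (section 11)? no] → not satisfied.
section 8 — Reportable Operation: [the premises are registered with the local authority? yes] OR [products of animal origin are served? no] → satisfied.
section 12 — Excluded Business: [the establishment undertakes on-site processing? yes] AND [the establishment does not handle raw meat? yes] → satisfied.
section 2 — Tier III Kitchen: [Reportable Operation (section 8)? yes] AND [Excluded Business (section 12)? yes] → satisfied.
section 5 — Regulated Business: not a Chargeable Business (section 10)? yes; Listed Establishment (section 15)? no; Tier III Kitchen (section 2)? yes — 2 of 3 hold (need ≥2) → satisfied.

Yes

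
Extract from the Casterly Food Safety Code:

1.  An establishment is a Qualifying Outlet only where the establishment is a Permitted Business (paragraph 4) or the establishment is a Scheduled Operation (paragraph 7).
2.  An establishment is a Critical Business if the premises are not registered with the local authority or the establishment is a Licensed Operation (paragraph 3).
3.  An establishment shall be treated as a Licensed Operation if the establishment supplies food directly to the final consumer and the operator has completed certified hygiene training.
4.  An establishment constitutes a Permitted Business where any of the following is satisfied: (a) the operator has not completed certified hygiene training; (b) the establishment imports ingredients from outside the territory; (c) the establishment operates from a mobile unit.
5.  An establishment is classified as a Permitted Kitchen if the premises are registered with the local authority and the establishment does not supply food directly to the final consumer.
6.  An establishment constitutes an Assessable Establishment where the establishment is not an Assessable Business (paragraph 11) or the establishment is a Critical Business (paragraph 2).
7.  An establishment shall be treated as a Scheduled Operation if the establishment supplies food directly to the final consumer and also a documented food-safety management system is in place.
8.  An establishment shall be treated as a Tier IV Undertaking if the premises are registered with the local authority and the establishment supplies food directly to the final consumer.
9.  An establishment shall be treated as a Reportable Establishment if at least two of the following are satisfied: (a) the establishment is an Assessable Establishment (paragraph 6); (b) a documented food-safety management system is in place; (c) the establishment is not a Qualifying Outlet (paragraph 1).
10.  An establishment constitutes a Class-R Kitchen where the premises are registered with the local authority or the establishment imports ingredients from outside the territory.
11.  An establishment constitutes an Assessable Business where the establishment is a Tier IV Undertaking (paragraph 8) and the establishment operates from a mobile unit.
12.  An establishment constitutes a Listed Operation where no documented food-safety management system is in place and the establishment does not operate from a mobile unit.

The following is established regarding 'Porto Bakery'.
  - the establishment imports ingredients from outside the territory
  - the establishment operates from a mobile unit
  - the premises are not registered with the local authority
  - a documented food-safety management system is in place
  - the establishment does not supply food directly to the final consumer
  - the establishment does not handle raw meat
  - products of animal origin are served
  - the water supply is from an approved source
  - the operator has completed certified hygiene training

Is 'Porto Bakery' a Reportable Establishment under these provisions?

Under paragraph 8: the premises are registered with the local authority? no; and the establishment supplies food directly to the final consumer? no. So the establishment is not a Tier IV Undertaking.
Under paragraph 11: Tier IV Undertaking (paragraph 8)? no; and the establishment operates from a mobile unit? yes. So the establishment is not an Assessable Business.
Under paragraph 3: the establishment supplies food directly to the final consumer? no; and the operator has completed certified hygiene training? yes. So the establishment is not a Licensed Operation.
Under paragraph 2: the premises are not registered with the local authority? yes; or Licensed Operation (paragraph 3)? no. So the establishment is a Critical Business.
Under paragraph 6: not an Assessable Business (paragraph 11)? yes; or Critical Business (paragraph 2)? yes. So the establishment is an Assessable Establishment.
Under paragraph 4: the operator has not completed certified hygiene training? no; or the establishment imports ingredients from outside the territory? yes; or the establishment operates from a mobile unit? yes. So the establishment is a Permitted Business.
Under paragraph 7: the establishment supplies food directly to the final consumer? no; and a documented food-safety management system is in place? yes. So the establishment is not a Scheduled Operation.
Under paragraph 1: Permitted Business (paragraph 4)? yes; or Scheduled Operation (paragraph 7)? no. So the establishment is a Qualifying Outlet.
Under paragraph 9: Assessable Establishment (paragraph 6)? yes; a documented food-safety management system is in place? yes; not a Qualifying Outlet (paragraph 1)? no — 2 of 3 hold (need ≥2) → satisfied.

Yes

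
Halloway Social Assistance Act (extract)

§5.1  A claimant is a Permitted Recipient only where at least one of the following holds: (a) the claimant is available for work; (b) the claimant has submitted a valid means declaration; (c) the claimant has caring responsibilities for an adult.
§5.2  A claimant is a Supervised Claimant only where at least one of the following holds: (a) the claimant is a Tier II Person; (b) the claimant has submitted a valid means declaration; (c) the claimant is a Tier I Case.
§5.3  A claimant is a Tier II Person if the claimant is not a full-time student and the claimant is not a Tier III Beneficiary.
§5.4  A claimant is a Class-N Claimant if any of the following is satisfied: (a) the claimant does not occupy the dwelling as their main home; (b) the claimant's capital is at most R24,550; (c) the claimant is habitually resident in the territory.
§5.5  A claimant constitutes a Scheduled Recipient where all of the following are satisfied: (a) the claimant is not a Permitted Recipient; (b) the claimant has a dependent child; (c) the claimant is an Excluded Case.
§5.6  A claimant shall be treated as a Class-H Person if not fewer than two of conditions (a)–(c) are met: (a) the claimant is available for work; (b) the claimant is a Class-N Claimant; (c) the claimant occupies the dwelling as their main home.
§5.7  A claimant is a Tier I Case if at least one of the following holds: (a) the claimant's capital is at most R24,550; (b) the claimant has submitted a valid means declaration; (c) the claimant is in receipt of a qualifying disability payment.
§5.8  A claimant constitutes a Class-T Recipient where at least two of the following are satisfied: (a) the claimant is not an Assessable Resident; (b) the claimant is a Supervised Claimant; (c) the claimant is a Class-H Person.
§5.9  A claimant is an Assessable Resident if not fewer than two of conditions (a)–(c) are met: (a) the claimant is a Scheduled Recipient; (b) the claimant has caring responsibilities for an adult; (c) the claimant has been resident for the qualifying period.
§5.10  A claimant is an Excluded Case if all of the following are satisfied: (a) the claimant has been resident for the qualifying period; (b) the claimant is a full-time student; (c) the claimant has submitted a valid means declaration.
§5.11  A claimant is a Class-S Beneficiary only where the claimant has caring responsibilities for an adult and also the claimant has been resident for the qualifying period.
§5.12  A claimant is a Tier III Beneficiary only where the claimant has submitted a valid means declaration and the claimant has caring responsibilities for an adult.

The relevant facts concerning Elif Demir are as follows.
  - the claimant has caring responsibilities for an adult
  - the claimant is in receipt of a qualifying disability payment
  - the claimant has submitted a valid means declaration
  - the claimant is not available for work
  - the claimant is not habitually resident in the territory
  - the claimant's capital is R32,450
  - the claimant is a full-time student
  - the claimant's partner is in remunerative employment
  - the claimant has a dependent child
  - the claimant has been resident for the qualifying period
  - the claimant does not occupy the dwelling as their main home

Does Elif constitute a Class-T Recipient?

No

Under §5.1: the claimant is available for work? no; or the claimant has submitted a valid means declaration? yes; or the claimant has caring responsibilities for an adult? yes. So the claimant is a Permitted Recipient.
Under §5.10: the claimant has been resident for the qualifying period? yes; and the claimant is a full-time student? yes; and the claimant has submitted a valid means declaration? yes. So the claimant is an Excluded Case.
Under §5.5: not a Permitted Recipient (§5.1)? no; and the claimant has a dependent child? yes; and Excluded Case (§5.10)? yes. So the claimant is not a Scheduled Recipient.
Under §5.9: Scheduled Recipient (§5.5)? no; the claimant has caring responsibilities for an adult? yes; the claimant has been resident for the qualifying period? yes — 2 of 3 hold (need ≥2) → satisfied.
Under §5.12: the claimant has submitted a valid means declaration? yes; and the claimant has caring responsibilities for an adult? yes. So the claimant is a Tier III Beneficiary.
Under §5.3: the claimant is not a full-time student? no; and not a Tier III Beneficiary (§5.12)? no. So the claimant is not a Tier II Person.
Under §5.7: claimant's capital: R32,450 ≤ R24,550? no; or the claimant has submitted a valid means declaration? yes; or the claimant is in receipt of a qualifying disability payment? yes. So the claimant is a Tier I Case.
Under §5.2: Tier II Person (§5.3)? no; or the claimant has submitted a valid means declaration? yes; or Tier I Case (§5.7)? yes. So the claimant is a Supervised Claimant.
Under §5.4: the claimant does not occupy the dwelling as their main home? yes; or claimant's capital: R32,450 ≤ R24,550? no; or the claimant is habitually resident in the territory? no. So the claimant is a Class-N Claimant.
Under §5.6: the claimant is available for work? no; Class-N Claimant (§5.4)? yes; the claimant occupies the dwelling as their main home? no — 1 of 3 hold (need ≥2) → not satisfied.
Under §5.8: not an Assessable Resident (§5.9)? no; Supervised Claimant (§5.2)? yes; Class-H Person (§5.6)? no — 1 of 3 hold (need ≥2) → not satisfied.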